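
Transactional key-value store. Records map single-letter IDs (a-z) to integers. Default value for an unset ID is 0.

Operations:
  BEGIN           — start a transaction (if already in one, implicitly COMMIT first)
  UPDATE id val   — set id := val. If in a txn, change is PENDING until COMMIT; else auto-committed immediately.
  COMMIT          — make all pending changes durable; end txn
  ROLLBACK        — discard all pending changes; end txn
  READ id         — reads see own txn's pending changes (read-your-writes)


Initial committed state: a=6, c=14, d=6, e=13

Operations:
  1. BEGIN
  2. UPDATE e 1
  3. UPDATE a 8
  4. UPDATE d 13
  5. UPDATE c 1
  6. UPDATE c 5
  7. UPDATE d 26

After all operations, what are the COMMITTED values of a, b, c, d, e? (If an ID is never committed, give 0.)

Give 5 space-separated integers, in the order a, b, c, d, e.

Answer: 6 0 14 6 13

Derivation:
Initial committed: {a=6, c=14, d=6, e=13}
Op 1: BEGIN: in_txn=True, pending={}
Op 2: UPDATE e=1 (pending; pending now {e=1})
Op 3: UPDATE a=8 (pending; pending now {a=8, e=1})
Op 4: UPDATE d=13 (pending; pending now {a=8, d=13, e=1})
Op 5: UPDATE c=1 (pending; pending now {a=8, c=1, d=13, e=1})
Op 6: UPDATE c=5 (pending; pending now {a=8, c=5, d=13, e=1})
Op 7: UPDATE d=26 (pending; pending now {a=8, c=5, d=26, e=1})
Final committed: {a=6, c=14, d=6, e=13}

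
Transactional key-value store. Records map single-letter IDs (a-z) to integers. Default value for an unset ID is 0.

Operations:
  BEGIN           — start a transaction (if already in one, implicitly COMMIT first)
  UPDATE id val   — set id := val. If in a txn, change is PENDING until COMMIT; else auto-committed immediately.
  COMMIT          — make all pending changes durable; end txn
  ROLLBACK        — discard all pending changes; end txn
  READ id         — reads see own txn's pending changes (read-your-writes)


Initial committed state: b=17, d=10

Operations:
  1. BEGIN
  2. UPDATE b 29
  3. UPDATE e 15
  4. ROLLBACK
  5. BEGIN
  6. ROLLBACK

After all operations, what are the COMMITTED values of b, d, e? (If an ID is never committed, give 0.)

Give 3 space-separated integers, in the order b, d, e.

Answer: 17 10 0

Derivation:
Initial committed: {b=17, d=10}
Op 1: BEGIN: in_txn=True, pending={}
Op 2: UPDATE b=29 (pending; pending now {b=29})
Op 3: UPDATE e=15 (pending; pending now {b=29, e=15})
Op 4: ROLLBACK: discarded pending ['b', 'e']; in_txn=False
Op 5: BEGIN: in_txn=True, pending={}
Op 6: ROLLBACK: discarded pending []; in_txn=False
Final committed: {b=17, d=10}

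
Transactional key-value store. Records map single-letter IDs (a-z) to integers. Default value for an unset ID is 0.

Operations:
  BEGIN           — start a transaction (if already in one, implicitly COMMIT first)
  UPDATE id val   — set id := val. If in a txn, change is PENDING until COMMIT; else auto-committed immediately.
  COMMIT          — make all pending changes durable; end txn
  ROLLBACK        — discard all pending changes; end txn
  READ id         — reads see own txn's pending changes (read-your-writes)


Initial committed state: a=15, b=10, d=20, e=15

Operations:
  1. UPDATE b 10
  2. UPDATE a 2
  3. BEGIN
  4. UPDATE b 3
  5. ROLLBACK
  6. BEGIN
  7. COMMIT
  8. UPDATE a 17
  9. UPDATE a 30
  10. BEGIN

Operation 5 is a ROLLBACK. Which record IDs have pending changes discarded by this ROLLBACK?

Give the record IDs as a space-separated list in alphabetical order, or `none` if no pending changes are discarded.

Initial committed: {a=15, b=10, d=20, e=15}
Op 1: UPDATE b=10 (auto-commit; committed b=10)
Op 2: UPDATE a=2 (auto-commit; committed a=2)
Op 3: BEGIN: in_txn=True, pending={}
Op 4: UPDATE b=3 (pending; pending now {b=3})
Op 5: ROLLBACK: discarded pending ['b']; in_txn=False
Op 6: BEGIN: in_txn=True, pending={}
Op 7: COMMIT: merged [] into committed; committed now {a=2, b=10, d=20, e=15}
Op 8: UPDATE a=17 (auto-commit; committed a=17)
Op 9: UPDATE a=30 (auto-commit; committed a=30)
Op 10: BEGIN: in_txn=True, pending={}
ROLLBACK at op 5 discards: ['b']

Answer: b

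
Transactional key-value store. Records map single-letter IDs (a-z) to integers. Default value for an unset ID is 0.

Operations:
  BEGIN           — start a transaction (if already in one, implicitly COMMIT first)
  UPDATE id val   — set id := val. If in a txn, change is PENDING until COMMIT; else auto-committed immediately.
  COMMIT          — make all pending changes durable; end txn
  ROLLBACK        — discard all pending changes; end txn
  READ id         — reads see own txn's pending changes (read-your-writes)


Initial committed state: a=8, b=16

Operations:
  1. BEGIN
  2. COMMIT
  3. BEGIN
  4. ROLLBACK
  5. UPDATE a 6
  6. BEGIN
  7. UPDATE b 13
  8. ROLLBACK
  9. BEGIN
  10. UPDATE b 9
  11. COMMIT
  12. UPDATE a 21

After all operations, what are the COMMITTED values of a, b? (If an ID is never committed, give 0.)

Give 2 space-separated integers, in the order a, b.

Initial committed: {a=8, b=16}
Op 1: BEGIN: in_txn=True, pending={}
Op 2: COMMIT: merged [] into committed; committed now {a=8, b=16}
Op 3: BEGIN: in_txn=True, pending={}
Op 4: ROLLBACK: discarded pending []; in_txn=False
Op 5: UPDATE a=6 (auto-commit; committed a=6)
Op 6: BEGIN: in_txn=True, pending={}
Op 7: UPDATE b=13 (pending; pending now {b=13})
Op 8: ROLLBACK: discarded pending ['b']; in_txn=False
Op 9: BEGIN: in_txn=True, pending={}
Op 10: UPDATE b=9 (pending; pending now {b=9})
Op 11: COMMIT: merged ['b'] into committed; committed now {a=6, b=9}
Op 12: UPDATE a=21 (auto-commit; committed a=21)
Final committed: {a=21, b=9}

Answer: 21 9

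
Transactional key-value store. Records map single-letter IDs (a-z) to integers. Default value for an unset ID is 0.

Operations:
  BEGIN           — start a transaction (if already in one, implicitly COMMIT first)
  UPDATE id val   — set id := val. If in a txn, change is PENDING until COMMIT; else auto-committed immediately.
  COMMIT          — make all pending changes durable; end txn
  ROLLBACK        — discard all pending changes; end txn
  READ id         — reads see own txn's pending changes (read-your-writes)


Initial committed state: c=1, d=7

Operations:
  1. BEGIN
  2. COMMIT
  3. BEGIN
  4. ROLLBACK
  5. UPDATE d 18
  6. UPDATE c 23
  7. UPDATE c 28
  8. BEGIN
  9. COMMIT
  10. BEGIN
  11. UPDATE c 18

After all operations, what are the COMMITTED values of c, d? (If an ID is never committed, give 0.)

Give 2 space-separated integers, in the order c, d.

Initial committed: {c=1, d=7}
Op 1: BEGIN: in_txn=True, pending={}
Op 2: COMMIT: merged [] into committed; committed now {c=1, d=7}
Op 3: BEGIN: in_txn=True, pending={}
Op 4: ROLLBACK: discarded pending []; in_txn=False
Op 5: UPDATE d=18 (auto-commit; committed d=18)
Op 6: UPDATE c=23 (auto-commit; committed c=23)
Op 7: UPDATE c=28 (auto-commit; committed c=28)
Op 8: BEGIN: in_txn=True, pending={}
Op 9: COMMIT: merged [] into committed; committed now {c=28, d=18}
Op 10: BEGIN: in_txn=True, pending={}
Op 11: UPDATE c=18 (pending; pending now {c=18})
Final committed: {c=28, d=18}

Answer: 28 18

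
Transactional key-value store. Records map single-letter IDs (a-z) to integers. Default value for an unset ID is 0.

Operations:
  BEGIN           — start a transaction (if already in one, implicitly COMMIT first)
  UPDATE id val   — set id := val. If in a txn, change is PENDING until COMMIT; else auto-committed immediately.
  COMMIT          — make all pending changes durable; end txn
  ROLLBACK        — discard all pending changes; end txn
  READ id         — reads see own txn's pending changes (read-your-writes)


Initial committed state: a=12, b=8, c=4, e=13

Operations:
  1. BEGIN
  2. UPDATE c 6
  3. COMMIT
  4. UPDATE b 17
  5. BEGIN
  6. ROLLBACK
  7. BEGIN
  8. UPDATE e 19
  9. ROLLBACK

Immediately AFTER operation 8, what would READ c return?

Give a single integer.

Answer: 6

Derivation:
Initial committed: {a=12, b=8, c=4, e=13}
Op 1: BEGIN: in_txn=True, pending={}
Op 2: UPDATE c=6 (pending; pending now {c=6})
Op 3: COMMIT: merged ['c'] into committed; committed now {a=12, b=8, c=6, e=13}
Op 4: UPDATE b=17 (auto-commit; committed b=17)
Op 5: BEGIN: in_txn=True, pending={}
Op 6: ROLLBACK: discarded pending []; in_txn=False
Op 7: BEGIN: in_txn=True, pending={}
Op 8: UPDATE e=19 (pending; pending now {e=19})
After op 8: visible(c) = 6 (pending={e=19}, committed={a=12, b=17, c=6, e=13})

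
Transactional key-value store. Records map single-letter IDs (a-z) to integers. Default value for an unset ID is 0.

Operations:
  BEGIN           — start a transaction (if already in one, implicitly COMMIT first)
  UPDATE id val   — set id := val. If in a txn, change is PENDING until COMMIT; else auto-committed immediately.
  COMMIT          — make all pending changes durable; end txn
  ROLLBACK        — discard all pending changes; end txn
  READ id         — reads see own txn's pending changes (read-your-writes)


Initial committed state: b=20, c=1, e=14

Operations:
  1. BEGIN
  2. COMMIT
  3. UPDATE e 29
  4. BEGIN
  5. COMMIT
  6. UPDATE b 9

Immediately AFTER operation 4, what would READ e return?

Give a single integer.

Answer: 29

Derivation:
Initial committed: {b=20, c=1, e=14}
Op 1: BEGIN: in_txn=True, pending={}
Op 2: COMMIT: merged [] into committed; committed now {b=20, c=1, e=14}
Op 3: UPDATE e=29 (auto-commit; committed e=29)
Op 4: BEGIN: in_txn=True, pending={}
After op 4: visible(e) = 29 (pending={}, committed={b=20, c=1, e=29})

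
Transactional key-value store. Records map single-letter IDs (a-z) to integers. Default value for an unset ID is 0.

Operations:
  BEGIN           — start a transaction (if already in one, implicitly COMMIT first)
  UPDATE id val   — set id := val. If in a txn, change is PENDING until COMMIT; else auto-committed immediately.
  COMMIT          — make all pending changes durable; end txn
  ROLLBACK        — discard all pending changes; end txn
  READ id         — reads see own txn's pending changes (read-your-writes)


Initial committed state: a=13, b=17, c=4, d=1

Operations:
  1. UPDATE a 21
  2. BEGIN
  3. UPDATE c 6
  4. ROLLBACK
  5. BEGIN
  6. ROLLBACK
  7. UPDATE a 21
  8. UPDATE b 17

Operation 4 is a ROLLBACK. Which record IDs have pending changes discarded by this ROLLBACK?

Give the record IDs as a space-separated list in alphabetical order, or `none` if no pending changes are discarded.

Answer: c

Derivation:
Initial committed: {a=13, b=17, c=4, d=1}
Op 1: UPDATE a=21 (auto-commit; committed a=21)
Op 2: BEGIN: in_txn=True, pending={}
Op 3: UPDATE c=6 (pending; pending now {c=6})
Op 4: ROLLBACK: discarded pending ['c']; in_txn=False
Op 5: BEGIN: in_txn=True, pending={}
Op 6: ROLLBACK: discarded pending []; in_txn=False
Op 7: UPDATE a=21 (auto-commit; committed a=21)
Op 8: UPDATE b=17 (auto-commit; committed b=17)
ROLLBACK at op 4 discards: ['c']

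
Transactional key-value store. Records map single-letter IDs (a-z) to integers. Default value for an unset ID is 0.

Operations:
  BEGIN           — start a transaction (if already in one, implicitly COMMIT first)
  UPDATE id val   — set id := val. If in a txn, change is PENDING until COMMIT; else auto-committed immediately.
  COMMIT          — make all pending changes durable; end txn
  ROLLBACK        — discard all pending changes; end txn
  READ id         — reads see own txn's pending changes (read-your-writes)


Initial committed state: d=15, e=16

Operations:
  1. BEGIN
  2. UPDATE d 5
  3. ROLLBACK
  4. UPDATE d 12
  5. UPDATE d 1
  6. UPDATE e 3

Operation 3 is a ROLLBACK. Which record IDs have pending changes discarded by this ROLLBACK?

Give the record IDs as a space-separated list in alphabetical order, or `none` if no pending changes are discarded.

Answer: d

Derivation:
Initial committed: {d=15, e=16}
Op 1: BEGIN: in_txn=True, pending={}
Op 2: UPDATE d=5 (pending; pending now {d=5})
Op 3: ROLLBACK: discarded pending ['d']; in_txn=False
Op 4: UPDATE d=12 (auto-commit; committed d=12)
Op 5: UPDATE d=1 (auto-commit; committed d=1)
Op 6: UPDATE e=3 (auto-commit; committed e=3)
ROLLBACK at op 3 discards: ['d']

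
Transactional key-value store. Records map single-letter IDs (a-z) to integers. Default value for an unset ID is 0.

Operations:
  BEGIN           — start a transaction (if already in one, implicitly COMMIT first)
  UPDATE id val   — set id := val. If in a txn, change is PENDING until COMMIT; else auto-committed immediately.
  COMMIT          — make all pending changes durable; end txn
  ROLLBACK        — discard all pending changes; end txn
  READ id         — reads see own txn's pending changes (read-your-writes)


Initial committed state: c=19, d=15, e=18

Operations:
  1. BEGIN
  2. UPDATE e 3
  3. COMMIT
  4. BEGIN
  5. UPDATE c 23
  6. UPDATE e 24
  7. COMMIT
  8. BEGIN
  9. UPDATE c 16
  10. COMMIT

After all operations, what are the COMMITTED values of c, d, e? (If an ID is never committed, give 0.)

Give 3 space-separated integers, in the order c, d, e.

Answer: 16 15 24

Derivation:
Initial committed: {c=19, d=15, e=18}
Op 1: BEGIN: in_txn=True, pending={}
Op 2: UPDATE e=3 (pending; pending now {e=3})
Op 3: COMMIT: merged ['e'] into committed; committed now {c=19, d=15, e=3}
Op 4: BEGIN: in_txn=True, pending={}
Op 5: UPDATE c=23 (pending; pending now {c=23})
Op 6: UPDATE e=24 (pending; pending now {c=23, e=24})
Op 7: COMMIT: merged ['c', 'e'] into committed; committed now {c=23, d=15, e=24}
Op 8: BEGIN: in_txn=True, pending={}
Op 9: UPDATE c=16 (pending; pending now {c=16})
Op 10: COMMIT: merged ['c'] into committed; committed now {c=16, d=15, e=24}
Final committed: {c=16, d=15, e=24}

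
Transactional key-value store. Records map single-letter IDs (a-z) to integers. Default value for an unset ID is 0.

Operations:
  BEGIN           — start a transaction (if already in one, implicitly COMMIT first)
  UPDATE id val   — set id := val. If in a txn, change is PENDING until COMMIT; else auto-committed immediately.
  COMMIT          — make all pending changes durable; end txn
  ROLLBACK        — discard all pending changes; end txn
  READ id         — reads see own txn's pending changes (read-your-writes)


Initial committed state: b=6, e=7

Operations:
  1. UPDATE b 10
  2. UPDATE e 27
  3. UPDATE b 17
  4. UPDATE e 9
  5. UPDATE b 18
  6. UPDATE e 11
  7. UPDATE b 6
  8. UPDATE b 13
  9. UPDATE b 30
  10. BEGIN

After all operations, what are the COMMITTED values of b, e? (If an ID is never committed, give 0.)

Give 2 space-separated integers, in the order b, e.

Initial committed: {b=6, e=7}
Op 1: UPDATE b=10 (auto-commit; committed b=10)
Op 2: UPDATE e=27 (auto-commit; committed e=27)
Op 3: UPDATE b=17 (auto-commit; committed b=17)
Op 4: UPDATE e=9 (auto-commit; committed e=9)
Op 5: UPDATE b=18 (auto-commit; committed b=18)
Op 6: UPDATE e=11 (auto-commit; committed e=11)
Op 7: UPDATE b=6 (auto-commit; committed b=6)
Op 8: UPDATE b=13 (auto-commit; committed b=13)
Op 9: UPDATE b=30 (auto-commit; committed b=30)
Op 10: BEGIN: in_txn=True, pending={}
Final committed: {b=30, e=11}

Answer: 30 11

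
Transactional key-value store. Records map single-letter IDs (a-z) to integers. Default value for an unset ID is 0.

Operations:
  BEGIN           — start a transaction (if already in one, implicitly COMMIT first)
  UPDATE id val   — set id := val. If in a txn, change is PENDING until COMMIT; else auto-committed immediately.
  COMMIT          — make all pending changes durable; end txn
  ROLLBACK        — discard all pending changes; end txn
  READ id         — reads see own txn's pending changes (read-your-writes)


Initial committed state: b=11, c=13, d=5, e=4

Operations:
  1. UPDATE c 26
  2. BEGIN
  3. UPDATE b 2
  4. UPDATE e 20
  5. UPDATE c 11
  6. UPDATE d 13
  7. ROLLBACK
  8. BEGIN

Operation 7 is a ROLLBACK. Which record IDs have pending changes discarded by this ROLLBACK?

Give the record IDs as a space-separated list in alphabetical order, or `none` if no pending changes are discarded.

Initial committed: {b=11, c=13, d=5, e=4}
Op 1: UPDATE c=26 (auto-commit; committed c=26)
Op 2: BEGIN: in_txn=True, pending={}
Op 3: UPDATE b=2 (pending; pending now {b=2})
Op 4: UPDATE e=20 (pending; pending now {b=2, e=20})
Op 5: UPDATE c=11 (pending; pending now {b=2, c=11, e=20})
Op 6: UPDATE d=13 (pending; pending now {b=2, c=11, d=13, e=20})
Op 7: ROLLBACK: discarded pending ['b', 'c', 'd', 'e']; in_txn=False
Op 8: BEGIN: in_txn=True, pending={}
ROLLBACK at op 7 discards: ['b', 'c', 'd', 'e']

Answer: b c d e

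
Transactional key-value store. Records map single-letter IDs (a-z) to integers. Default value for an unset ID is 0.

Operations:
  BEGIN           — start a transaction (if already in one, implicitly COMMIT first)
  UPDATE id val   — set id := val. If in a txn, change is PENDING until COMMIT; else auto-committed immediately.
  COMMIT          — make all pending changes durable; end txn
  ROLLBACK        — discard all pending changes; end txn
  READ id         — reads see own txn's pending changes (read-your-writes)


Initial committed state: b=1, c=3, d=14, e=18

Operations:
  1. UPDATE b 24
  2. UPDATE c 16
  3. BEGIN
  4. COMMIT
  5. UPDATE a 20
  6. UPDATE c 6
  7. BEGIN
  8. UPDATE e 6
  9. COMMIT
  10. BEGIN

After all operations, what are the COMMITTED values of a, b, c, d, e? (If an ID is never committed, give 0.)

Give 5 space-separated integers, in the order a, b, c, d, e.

Answer: 20 24 6 14 6

Derivation:
Initial committed: {b=1, c=3, d=14, e=18}
Op 1: UPDATE b=24 (auto-commit; committed b=24)
Op 2: UPDATE c=16 (auto-commit; committed c=16)
Op 3: BEGIN: in_txn=True, pending={}
Op 4: COMMIT: merged [] into committed; committed now {b=24, c=16, d=14, e=18}
Op 5: UPDATE a=20 (auto-commit; committed a=20)
Op 6: UPDATE c=6 (auto-commit; committed c=6)
Op 7: BEGIN: in_txn=True, pending={}
Op 8: UPDATE e=6 (pending; pending now {e=6})
Op 9: COMMIT: merged ['e'] into committed; committed now {a=20, b=24, c=6, d=14, e=6}
Op 10: BEGIN: in_txn=True, pending={}
Final committed: {a=20, b=24, c=6, d=14, e=6}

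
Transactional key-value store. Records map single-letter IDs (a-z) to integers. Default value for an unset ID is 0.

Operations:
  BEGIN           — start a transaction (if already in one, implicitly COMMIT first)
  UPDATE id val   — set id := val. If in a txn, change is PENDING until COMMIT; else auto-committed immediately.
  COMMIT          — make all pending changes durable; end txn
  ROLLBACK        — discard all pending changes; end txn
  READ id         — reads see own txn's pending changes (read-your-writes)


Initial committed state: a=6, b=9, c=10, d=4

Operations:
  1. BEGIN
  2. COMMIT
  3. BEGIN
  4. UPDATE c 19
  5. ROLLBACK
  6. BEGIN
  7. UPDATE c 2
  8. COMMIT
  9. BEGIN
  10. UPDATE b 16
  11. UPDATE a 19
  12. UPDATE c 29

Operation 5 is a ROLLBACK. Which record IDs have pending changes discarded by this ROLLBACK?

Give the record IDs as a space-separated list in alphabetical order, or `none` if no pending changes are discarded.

Answer: c

Derivation:
Initial committed: {a=6, b=9, c=10, d=4}
Op 1: BEGIN: in_txn=True, pending={}
Op 2: COMMIT: merged [] into committed; committed now {a=6, b=9, c=10, d=4}
Op 3: BEGIN: in_txn=True, pending={}
Op 4: UPDATE c=19 (pending; pending now {c=19})
Op 5: ROLLBACK: discarded pending ['c']; in_txn=False
Op 6: BEGIN: in_txn=True, pending={}
Op 7: UPDATE c=2 (pending; pending now {c=2})
Op 8: COMMIT: merged ['c'] into committed; committed now {a=6, b=9, c=2, d=4}
Op 9: BEGIN: in_txn=True, pending={}
Op 10: UPDATE b=16 (pending; pending now {b=16})
Op 11: UPDATE a=19 (pending; pending now {a=19, b=16})
Op 12: UPDATE c=29 (pending; pending now {a=19, b=16, c=29})
ROLLBACK at op 5 discards: ['c']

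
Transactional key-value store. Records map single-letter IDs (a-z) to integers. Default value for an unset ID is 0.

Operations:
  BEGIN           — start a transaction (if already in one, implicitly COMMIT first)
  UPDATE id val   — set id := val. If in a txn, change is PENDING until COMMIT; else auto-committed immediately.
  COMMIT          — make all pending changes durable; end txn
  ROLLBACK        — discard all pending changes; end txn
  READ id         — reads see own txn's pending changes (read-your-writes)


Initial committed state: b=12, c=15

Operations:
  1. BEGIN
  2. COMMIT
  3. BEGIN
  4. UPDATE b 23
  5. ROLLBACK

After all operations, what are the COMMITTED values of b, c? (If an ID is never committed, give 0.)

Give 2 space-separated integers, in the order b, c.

Initial committed: {b=12, c=15}
Op 1: BEGIN: in_txn=True, pending={}
Op 2: COMMIT: merged [] into committed; committed now {b=12, c=15}
Op 3: BEGIN: in_txn=True, pending={}
Op 4: UPDATE b=23 (pending; pending now {b=23})
Op 5: ROLLBACK: discarded pending ['b']; in_txn=False
Final committed: {b=12, c=15}

Answer: 12 15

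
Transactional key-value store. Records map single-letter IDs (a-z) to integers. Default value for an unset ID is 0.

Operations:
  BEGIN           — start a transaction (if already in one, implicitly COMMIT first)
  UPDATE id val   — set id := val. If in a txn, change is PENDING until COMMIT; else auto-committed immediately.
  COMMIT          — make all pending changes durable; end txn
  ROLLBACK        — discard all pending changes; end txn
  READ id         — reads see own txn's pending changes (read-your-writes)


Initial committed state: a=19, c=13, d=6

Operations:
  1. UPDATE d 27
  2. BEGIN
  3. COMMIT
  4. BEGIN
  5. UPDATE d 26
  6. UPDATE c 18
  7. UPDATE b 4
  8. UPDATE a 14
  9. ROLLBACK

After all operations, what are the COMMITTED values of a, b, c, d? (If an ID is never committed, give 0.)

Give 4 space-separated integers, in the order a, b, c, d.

Initial committed: {a=19, c=13, d=6}
Op 1: UPDATE d=27 (auto-commit; committed d=27)
Op 2: BEGIN: in_txn=True, pending={}
Op 3: COMMIT: merged [] into committed; committed now {a=19, c=13, d=27}
Op 4: BEGIN: in_txn=True, pending={}
Op 5: UPDATE d=26 (pending; pending now {d=26})
Op 6: UPDATE c=18 (pending; pending now {c=18, d=26})
Op 7: UPDATE b=4 (pending; pending now {b=4, c=18, d=26})
Op 8: UPDATE a=14 (pending; pending now {a=14, b=4, c=18, d=26})
Op 9: ROLLBACK: discarded pending ['a', 'b', 'c', 'd']; in_txn=False
Final committed: {a=19, c=13, d=27}

Answer: 19 0 13 27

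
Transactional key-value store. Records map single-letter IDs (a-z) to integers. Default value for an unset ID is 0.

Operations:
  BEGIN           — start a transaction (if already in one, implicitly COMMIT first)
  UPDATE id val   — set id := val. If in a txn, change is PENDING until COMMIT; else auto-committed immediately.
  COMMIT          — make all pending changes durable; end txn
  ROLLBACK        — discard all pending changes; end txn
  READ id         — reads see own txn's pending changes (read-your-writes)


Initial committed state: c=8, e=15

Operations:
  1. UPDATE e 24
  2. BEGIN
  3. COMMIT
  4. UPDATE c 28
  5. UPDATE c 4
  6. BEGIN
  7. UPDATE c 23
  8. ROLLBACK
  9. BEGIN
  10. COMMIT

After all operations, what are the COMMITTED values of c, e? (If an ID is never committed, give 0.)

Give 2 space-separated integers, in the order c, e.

Initial committed: {c=8, e=15}
Op 1: UPDATE e=24 (auto-commit; committed e=24)
Op 2: BEGIN: in_txn=True, pending={}
Op 3: COMMIT: merged [] into committed; committed now {c=8, e=24}
Op 4: UPDATE c=28 (auto-commit; committed c=28)
Op 5: UPDATE c=4 (auto-commit; committed c=4)
Op 6: BEGIN: in_txn=True, pending={}
Op 7: UPDATE c=23 (pending; pending now {c=23})
Op 8: ROLLBACK: discarded pending ['c']; in_txn=False
Op 9: BEGIN: in_txn=True, pending={}
Op 10: COMMIT: merged [] into committed; committed now {c=4, e=24}
Final committed: {c=4, e=24}

Answer: 4 24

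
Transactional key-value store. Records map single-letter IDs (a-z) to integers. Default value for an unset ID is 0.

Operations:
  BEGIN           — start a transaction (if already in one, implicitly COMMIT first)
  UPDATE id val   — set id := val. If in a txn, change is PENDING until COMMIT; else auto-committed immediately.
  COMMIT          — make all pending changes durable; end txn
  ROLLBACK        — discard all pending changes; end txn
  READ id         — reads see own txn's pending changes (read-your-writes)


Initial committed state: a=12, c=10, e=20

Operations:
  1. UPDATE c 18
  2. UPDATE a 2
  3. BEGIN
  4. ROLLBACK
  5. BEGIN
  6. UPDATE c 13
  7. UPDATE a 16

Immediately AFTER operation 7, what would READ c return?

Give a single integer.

Answer: 13

Derivation:
Initial committed: {a=12, c=10, e=20}
Op 1: UPDATE c=18 (auto-commit; committed c=18)
Op 2: UPDATE a=2 (auto-commit; committed a=2)
Op 3: BEGIN: in_txn=True, pending={}
Op 4: ROLLBACK: discarded pending []; in_txn=False
Op 5: BEGIN: in_txn=True, pending={}
Op 6: UPDATE c=13 (pending; pending now {c=13})
Op 7: UPDATE a=16 (pending; pending now {a=16, c=13})
After op 7: visible(c) = 13 (pending={a=16, c=13}, committed={a=2, c=18, e=20})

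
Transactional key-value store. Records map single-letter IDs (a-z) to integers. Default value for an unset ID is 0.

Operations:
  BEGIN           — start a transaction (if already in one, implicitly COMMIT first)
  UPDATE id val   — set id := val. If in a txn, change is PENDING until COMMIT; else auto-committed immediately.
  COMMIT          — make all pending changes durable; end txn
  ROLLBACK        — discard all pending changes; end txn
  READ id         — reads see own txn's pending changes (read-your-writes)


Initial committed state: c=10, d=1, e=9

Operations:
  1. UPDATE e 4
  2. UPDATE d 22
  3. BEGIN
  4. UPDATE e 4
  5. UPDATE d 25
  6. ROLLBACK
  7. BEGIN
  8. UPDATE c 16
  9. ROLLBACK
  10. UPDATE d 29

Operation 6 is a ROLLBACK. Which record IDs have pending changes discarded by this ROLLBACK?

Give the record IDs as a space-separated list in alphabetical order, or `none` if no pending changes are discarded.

Answer: d e

Derivation:
Initial committed: {c=10, d=1, e=9}
Op 1: UPDATE e=4 (auto-commit; committed e=4)
Op 2: UPDATE d=22 (auto-commit; committed d=22)
Op 3: BEGIN: in_txn=True, pending={}
Op 4: UPDATE e=4 (pending; pending now {e=4})
Op 5: UPDATE d=25 (pending; pending now {d=25, e=4})
Op 6: ROLLBACK: discarded pending ['d', 'e']; in_txn=False
Op 7: BEGIN: in_txn=True, pending={}
Op 8: UPDATE c=16 (pending; pending now {c=16})
Op 9: ROLLBACK: discarded pending ['c']; in_txn=False
Op 10: UPDATE d=29 (auto-commit; committed d=29)
ROLLBACK at op 6 discards: ['d', 'e']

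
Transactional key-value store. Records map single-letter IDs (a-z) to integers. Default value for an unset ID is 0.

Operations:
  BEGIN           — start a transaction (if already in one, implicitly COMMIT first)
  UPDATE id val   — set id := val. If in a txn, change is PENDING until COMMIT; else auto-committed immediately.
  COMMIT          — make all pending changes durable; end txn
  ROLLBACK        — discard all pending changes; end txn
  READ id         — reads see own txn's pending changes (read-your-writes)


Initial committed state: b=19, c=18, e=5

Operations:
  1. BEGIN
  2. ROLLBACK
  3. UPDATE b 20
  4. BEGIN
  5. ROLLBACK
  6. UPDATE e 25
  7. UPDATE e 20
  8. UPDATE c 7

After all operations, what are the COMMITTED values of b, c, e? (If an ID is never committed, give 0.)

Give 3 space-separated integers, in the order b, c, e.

Initial committed: {b=19, c=18, e=5}
Op 1: BEGIN: in_txn=True, pending={}
Op 2: ROLLBACK: discarded pending []; in_txn=False
Op 3: UPDATE b=20 (auto-commit; committed b=20)
Op 4: BEGIN: in_txn=True, pending={}
Op 5: ROLLBACK: discarded pending []; in_txn=False
Op 6: UPDATE e=25 (auto-commit; committed e=25)
Op 7: UPDATE e=20 (auto-commit; committed e=20)
Op 8: UPDATE c=7 (auto-commit; committed c=7)
Final committed: {b=20, c=7, e=20}

Answer: 20 7 20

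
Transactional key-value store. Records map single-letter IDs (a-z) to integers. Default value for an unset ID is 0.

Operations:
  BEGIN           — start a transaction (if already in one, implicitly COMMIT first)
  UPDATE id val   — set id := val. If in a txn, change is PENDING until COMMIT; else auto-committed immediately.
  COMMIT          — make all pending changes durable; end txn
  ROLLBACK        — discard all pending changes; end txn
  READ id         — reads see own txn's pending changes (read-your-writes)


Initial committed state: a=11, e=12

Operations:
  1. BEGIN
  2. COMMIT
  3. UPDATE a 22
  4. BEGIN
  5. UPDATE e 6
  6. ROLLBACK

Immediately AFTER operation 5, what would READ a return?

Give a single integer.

Answer: 22

Derivation:
Initial committed: {a=11, e=12}
Op 1: BEGIN: in_txn=True, pending={}
Op 2: COMMIT: merged [] into committed; committed now {a=11, e=12}
Op 3: UPDATE a=22 (auto-commit; committed a=22)
Op 4: BEGIN: in_txn=True, pending={}
Op 5: UPDATE e=6 (pending; pending now {e=6})
After op 5: visible(a) = 22 (pending={e=6}, committed={a=22, e=12})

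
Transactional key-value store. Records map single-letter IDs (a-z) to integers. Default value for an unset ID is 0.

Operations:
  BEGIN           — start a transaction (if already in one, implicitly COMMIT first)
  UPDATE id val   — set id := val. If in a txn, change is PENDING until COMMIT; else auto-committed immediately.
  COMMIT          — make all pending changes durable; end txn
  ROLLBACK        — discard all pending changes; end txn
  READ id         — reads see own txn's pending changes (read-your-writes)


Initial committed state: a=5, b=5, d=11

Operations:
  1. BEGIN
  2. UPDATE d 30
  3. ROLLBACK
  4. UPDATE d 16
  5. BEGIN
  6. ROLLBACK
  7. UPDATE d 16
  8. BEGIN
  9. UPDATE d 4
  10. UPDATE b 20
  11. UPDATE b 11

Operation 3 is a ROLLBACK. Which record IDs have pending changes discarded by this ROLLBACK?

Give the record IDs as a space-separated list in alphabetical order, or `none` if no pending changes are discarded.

Answer: d

Derivation:
Initial committed: {a=5, b=5, d=11}
Op 1: BEGIN: in_txn=True, pending={}
Op 2: UPDATE d=30 (pending; pending now {d=30})
Op 3: ROLLBACK: discarded pending ['d']; in_txn=False
Op 4: UPDATE d=16 (auto-commit; committed d=16)
Op 5: BEGIN: in_txn=True, pending={}
Op 6: ROLLBACK: discarded pending []; in_txn=False
Op 7: UPDATE d=16 (auto-commit; committed d=16)
Op 8: BEGIN: in_txn=True, pending={}
Op 9: UPDATE d=4 (pending; pending now {d=4})
Op 10: UPDATE b=20 (pending; pending now {b=20, d=4})
Op 11: UPDATE b=11 (pending; pending now {b=11, d=4})
ROLLBACK at op 3 discards: ['d']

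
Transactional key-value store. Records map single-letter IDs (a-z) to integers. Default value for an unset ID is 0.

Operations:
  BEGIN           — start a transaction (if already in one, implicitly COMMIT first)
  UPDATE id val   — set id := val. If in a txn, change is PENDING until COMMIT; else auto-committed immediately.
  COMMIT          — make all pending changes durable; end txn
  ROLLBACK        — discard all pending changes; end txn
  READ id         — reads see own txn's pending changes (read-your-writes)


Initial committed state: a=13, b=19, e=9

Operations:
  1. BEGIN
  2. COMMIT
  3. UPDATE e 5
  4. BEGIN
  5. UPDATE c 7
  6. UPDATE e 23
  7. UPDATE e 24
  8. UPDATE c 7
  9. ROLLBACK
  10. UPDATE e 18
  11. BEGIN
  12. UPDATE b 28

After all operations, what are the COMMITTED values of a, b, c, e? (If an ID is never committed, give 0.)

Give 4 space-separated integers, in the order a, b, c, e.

Answer: 13 19 0 18

Derivation:
Initial committed: {a=13, b=19, e=9}
Op 1: BEGIN: in_txn=True, pending={}
Op 2: COMMIT: merged [] into committed; committed now {a=13, b=19, e=9}
Op 3: UPDATE e=5 (auto-commit; committed e=5)
Op 4: BEGIN: in_txn=True, pending={}
Op 5: UPDATE c=7 (pending; pending now {c=7})
Op 6: UPDATE e=23 (pending; pending now {c=7, e=23})
Op 7: UPDATE e=24 (pending; pending now {c=7, e=24})
Op 8: UPDATE c=7 (pending; pending now {c=7, e=24})
Op 9: ROLLBACK: discarded pending ['c', 'e']; in_txn=False
Op 10: UPDATE e=18 (auto-commit; committed e=18)
Op 11: BEGIN: in_txn=True, pending={}
Op 12: UPDATE b=28 (pending; pending now {b=28})
Final committed: {a=13, b=19, e=18}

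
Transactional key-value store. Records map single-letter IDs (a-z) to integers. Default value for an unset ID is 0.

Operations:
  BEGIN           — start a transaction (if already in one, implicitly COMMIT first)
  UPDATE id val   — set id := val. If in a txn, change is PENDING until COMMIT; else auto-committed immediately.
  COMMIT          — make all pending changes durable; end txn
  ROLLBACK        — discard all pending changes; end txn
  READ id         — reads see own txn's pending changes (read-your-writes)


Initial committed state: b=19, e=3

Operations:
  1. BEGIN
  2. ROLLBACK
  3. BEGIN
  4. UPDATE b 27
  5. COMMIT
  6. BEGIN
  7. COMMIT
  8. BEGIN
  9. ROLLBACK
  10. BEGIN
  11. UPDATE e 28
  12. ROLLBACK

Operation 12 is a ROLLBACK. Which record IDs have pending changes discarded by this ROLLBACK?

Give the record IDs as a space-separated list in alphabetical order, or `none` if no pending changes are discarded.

Answer: e

Derivation:
Initial committed: {b=19, e=3}
Op 1: BEGIN: in_txn=True, pending={}
Op 2: ROLLBACK: discarded pending []; in_txn=False
Op 3: BEGIN: in_txn=True, pending={}
Op 4: UPDATE b=27 (pending; pending now {b=27})
Op 5: COMMIT: merged ['b'] into committed; committed now {b=27, e=3}
Op 6: BEGIN: in_txn=True, pending={}
Op 7: COMMIT: merged [] into committed; committed now {b=27, e=3}
Op 8: BEGIN: in_txn=True, pending={}
Op 9: ROLLBACK: discarded pending []; in_txn=False
Op 10: BEGIN: in_txn=True, pending={}
Op 11: UPDATE e=28 (pending; pending now {e=28})
Op 12: ROLLBACK: discarded pending ['e']; in_txn=False
ROLLBACK at op 12 discards: ['e']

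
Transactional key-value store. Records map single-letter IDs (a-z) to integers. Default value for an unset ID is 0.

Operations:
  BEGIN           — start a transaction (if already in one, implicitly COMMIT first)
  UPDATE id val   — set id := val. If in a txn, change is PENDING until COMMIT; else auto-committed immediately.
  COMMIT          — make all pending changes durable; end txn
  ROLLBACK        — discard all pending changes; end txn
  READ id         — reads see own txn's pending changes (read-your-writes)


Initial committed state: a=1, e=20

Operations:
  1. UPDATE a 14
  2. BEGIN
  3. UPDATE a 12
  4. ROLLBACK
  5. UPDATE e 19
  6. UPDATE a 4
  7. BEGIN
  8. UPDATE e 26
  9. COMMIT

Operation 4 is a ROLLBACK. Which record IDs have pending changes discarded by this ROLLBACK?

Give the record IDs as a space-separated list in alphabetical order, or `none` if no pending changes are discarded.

Answer: a

Derivation:
Initial committed: {a=1, e=20}
Op 1: UPDATE a=14 (auto-commit; committed a=14)
Op 2: BEGIN: in_txn=True, pending={}
Op 3: UPDATE a=12 (pending; pending now {a=12})
Op 4: ROLLBACK: discarded pending ['a']; in_txn=False
Op 5: UPDATE e=19 (auto-commit; committed e=19)
Op 6: UPDATE a=4 (auto-commit; committed a=4)
Op 7: BEGIN: in_txn=True, pending={}
Op 8: UPDATE e=26 (pending; pending now {e=26})
Op 9: COMMIT: merged ['e'] into committed; committed now {a=4, e=26}
ROLLBACK at op 4 discards: ['a']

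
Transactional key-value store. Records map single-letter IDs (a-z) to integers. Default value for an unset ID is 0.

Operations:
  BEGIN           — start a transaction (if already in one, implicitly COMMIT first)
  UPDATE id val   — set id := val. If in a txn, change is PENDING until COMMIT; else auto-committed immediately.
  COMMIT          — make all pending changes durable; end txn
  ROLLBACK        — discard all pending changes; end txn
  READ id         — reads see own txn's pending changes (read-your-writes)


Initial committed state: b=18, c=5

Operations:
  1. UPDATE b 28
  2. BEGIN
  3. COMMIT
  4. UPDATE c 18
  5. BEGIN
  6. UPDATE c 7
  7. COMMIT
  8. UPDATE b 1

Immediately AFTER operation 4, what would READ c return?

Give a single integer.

Answer: 18

Derivation:
Initial committed: {b=18, c=5}
Op 1: UPDATE b=28 (auto-commit; committed b=28)
Op 2: BEGIN: in_txn=True, pending={}
Op 3: COMMIT: merged [] into committed; committed now {b=28, c=5}
Op 4: UPDATE c=18 (auto-commit; committed c=18)
After op 4: visible(c) = 18 (pending={}, committed={b=28, c=18})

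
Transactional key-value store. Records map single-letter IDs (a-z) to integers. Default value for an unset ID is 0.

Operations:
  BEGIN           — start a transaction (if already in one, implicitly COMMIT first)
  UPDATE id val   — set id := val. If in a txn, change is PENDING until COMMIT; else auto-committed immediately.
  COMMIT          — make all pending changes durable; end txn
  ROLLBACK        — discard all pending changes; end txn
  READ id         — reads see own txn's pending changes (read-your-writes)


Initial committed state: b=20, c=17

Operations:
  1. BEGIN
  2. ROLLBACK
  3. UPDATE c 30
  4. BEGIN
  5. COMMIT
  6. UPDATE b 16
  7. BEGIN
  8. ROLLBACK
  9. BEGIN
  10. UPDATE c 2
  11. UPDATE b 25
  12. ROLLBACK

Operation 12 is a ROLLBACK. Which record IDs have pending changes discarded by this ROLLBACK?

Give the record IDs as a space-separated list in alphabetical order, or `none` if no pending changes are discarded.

Answer: b c

Derivation:
Initial committed: {b=20, c=17}
Op 1: BEGIN: in_txn=True, pending={}
Op 2: ROLLBACK: discarded pending []; in_txn=False
Op 3: UPDATE c=30 (auto-commit; committed c=30)
Op 4: BEGIN: in_txn=True, pending={}
Op 5: COMMIT: merged [] into committed; committed now {b=20, c=30}
Op 6: UPDATE b=16 (auto-commit; committed b=16)
Op 7: BEGIN: in_txn=True, pending={}
Op 8: ROLLBACK: discarded pending []; in_txn=False
Op 9: BEGIN: in_txn=True, pending={}
Op 10: UPDATE c=2 (pending; pending now {c=2})
Op 11: UPDATE b=25 (pending; pending now {b=25, c=2})
Op 12: ROLLBACK: discarded pending ['b', 'c']; in_txn=False
ROLLBACK at op 12 discards: ['b', 'c']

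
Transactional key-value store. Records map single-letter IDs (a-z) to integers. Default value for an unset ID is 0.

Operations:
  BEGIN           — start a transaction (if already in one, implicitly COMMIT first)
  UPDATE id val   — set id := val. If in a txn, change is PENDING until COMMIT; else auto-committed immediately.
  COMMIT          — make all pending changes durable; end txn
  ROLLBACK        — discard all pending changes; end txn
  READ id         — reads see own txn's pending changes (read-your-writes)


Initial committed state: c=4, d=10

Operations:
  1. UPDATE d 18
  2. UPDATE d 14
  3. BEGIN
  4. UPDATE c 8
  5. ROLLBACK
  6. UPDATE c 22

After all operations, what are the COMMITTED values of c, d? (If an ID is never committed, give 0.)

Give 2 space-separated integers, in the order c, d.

Answer: 22 14

Derivation:
Initial committed: {c=4, d=10}
Op 1: UPDATE d=18 (auto-commit; committed d=18)
Op 2: UPDATE d=14 (auto-commit; committed d=14)
Op 3: BEGIN: in_txn=True, pending={}
Op 4: UPDATE c=8 (pending; pending now {c=8})
Op 5: ROLLBACK: discarded pending ['c']; in_txn=False
Op 6: UPDATE c=22 (auto-commit; committed c=22)
Final committed: {c=22, d=14}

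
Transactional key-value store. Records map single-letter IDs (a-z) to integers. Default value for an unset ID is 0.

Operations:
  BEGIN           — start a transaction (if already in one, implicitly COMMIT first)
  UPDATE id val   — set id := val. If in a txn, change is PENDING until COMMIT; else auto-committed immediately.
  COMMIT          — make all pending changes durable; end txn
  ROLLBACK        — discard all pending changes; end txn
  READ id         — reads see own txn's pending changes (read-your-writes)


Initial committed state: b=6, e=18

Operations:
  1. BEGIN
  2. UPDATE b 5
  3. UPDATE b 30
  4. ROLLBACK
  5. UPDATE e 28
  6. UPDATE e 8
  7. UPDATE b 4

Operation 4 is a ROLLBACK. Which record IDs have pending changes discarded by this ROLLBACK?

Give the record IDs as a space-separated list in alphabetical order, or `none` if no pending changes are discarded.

Answer: b

Derivation:
Initial committed: {b=6, e=18}
Op 1: BEGIN: in_txn=True, pending={}
Op 2: UPDATE b=5 (pending; pending now {b=5})
Op 3: UPDATE b=30 (pending; pending now {b=30})
Op 4: ROLLBACK: discarded pending ['b']; in_txn=False
Op 5: UPDATE e=28 (auto-commit; committed e=28)
Op 6: UPDATE e=8 (auto-commit; committed e=8)
Op 7: UPDATE b=4 (auto-commit; committed b=4)
ROLLBACK at op 4 discards: ['b']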